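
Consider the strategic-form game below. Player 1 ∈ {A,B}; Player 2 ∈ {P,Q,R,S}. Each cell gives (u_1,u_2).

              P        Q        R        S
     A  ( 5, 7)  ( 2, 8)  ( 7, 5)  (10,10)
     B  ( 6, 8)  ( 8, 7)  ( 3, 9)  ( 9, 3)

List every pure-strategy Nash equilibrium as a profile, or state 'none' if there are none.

PSNE = {(A,S)}

(A,P): not NE [P1→B gives 6>5; P2→S gives 10>7]
(A,Q): not NE [P1→B gives 8>2; P2→S gives 10>8]
(A,R): not NE [P2→S gives 10>5]
(A,S): NE
(B,P): not NE [P2→R gives 9>8]
(B,Q): not NE [P2→R gives 9>7]
(B,R): not NE [P1→A gives 7>3]
(B,S): not NE [P1→A gives 10>9; P2→R gives 9>3]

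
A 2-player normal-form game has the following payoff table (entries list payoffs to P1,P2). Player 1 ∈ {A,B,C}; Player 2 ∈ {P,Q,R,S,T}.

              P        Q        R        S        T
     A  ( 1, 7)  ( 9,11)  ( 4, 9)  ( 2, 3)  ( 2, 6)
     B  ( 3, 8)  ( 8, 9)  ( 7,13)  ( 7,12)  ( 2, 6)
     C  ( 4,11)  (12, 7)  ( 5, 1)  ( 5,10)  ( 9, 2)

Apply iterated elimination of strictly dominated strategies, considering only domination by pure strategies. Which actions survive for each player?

P1 drop A (C beats it: P:4>1 Q:12>9 R:5>4 S:5>2 T:9>2)
P2 drop Q (S beats it: B:12>9 C:10>7)
P2 drop T (P beats it: B:8>6 C:11>2)
P1→{B,C} P2→{P,R,S}

Remaining: P1:{B,C} P2:{P,R,S}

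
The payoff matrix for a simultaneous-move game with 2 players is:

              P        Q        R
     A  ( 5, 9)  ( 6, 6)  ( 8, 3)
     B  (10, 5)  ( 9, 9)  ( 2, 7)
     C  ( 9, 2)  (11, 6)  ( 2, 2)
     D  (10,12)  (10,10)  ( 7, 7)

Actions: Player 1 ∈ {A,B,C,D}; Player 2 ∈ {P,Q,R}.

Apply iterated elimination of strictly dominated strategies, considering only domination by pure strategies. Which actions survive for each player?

P2 drop R (Q beats it: A:6>3 B:9>7 C:6>2 D:10>7)
P1 drop A (B beats it: P:10>5 Q:9>6)
P1→{B,C,D} P2→{P,Q}

Survivors P1:{B,C,D} P2:{P,Q}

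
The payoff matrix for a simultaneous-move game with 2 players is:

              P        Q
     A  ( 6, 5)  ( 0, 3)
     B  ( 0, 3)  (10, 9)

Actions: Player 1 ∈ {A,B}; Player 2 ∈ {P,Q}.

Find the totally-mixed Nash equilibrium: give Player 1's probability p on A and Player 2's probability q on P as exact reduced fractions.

P1 mixes 3/4 on A; P2 mixes 5/8 on P

P1 indiff ⇒ q·6+(1-q)·0 = q·0+(1-q)·10 ⇒ q(6) = (1-q)(10) ⇒ q = 5/8
P2 indiff ⇒ p·5+(1-p)·3 = p·3+(1-p)·9 ⇒ p(2) = (1-p)(6) ⇒ p = 3/4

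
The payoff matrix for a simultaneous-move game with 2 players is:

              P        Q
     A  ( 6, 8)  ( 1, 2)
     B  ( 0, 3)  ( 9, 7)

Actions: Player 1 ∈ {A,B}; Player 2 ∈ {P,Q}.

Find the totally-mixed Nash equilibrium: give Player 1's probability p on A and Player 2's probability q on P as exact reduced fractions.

P1 indiff ⇒ q·6+(1-q)·1 = q·0+(1-q)·9 ⇒ q(6) = (1-q)(8) ⇒ q = 4/7
P2 indiff ⇒ p·8+(1-p)·3 = p·2+(1-p)·7 ⇒ p(6) = (1-p)(4) ⇒ p = 2/5

p=2/5, q=4/7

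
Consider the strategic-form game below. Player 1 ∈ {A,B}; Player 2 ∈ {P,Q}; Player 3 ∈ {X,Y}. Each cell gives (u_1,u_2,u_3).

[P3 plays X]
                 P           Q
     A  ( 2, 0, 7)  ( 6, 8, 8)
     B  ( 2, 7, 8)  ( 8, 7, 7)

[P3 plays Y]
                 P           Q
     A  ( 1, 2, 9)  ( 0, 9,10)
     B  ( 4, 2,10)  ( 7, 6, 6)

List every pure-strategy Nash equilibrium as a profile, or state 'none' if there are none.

NE set: (B,Q,X)

(A,P,X): not NE [P2→Q gives 8>0; P3→Y gives 9>7]
(A,P,Y): not NE [P1→B gives 4>1; P2→Q gives 9>2]
(A,Q,X): not NE [P1→B gives 8>6; P3→Y gives 10>8]
(A,Q,Y): not NE [P1→B gives 7>0]
(B,P,X): not NE [P3→Y gives 10>8]
(B,P,Y): not NE [P2→Q gives 6>2]
(B,Q,X): NE
(B,Q,Y): not NE [P3→X gives 7>6]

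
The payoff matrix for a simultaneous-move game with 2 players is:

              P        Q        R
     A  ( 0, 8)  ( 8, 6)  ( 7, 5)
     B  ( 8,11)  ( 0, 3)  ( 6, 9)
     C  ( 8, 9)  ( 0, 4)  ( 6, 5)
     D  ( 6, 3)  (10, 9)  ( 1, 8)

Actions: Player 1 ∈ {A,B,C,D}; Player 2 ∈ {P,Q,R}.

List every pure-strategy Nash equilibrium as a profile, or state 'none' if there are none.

(A,P): not NE [P1→C gives 8>0]
(A,Q): not NE [P1→D gives 10>8; P2→P gives 8>6]
(A,R): not NE [P2→P gives 8>5]
(B,P): NE
(B,Q): not NE [P1→D gives 10>0; P2→P gives 11>3]
(B,R): not NE [P1→A gives 7>6; P2→P gives 11>9]
(C,P): NE
(C,Q): not NE [P1→D gives 10>0; P2→P gives 9>4]
(C,R): not NE [P1→A gives 7>6; P2→P gives 9>5]
(D,P): not NE [P1→C gives 8>6; P2→Q gives 9>3]
(D,Q): NE
(D,R): not NE [P1→A gives 7>1; P2→Q gives 9>8]

NE set: (B,P), (C,P), (D,Q)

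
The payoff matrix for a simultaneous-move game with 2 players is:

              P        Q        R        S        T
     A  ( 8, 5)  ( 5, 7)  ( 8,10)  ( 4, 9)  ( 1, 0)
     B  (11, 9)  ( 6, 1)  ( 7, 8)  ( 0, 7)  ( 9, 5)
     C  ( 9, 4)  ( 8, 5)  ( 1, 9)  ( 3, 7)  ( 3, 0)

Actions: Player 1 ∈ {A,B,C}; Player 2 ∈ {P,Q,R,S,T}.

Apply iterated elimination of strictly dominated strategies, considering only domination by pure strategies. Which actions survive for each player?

IESDS → P1:{A,B} P2:{P,R}

P2 drop Q (R beats it: A:10>7 B:8>1 C:9>5)
P2 drop S (R beats it: A:10>9 B:8>7 C:9>7)
P1 drop C (B beats it: P:11>9 R:7>1 T:9>3)
P2 drop T (P beats it: A:5>0 B:9>5)
P1→{A,B} P2→{P,R}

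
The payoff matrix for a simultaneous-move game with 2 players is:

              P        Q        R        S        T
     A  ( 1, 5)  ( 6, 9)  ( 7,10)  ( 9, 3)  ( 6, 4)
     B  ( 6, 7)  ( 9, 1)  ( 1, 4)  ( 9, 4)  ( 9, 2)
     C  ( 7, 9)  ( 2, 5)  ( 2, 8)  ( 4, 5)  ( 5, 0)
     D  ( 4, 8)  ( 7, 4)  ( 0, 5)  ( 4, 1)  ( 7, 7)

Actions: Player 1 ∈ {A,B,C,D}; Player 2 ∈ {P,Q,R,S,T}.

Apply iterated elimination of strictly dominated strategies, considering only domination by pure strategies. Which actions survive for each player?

P1 drop D (B beats it: P:6>4 Q:9>7 R:1>0 S:9>4 T:9>7)
P2 drop Q (R beats it: A:10>9 B:4>1 C:8>5)
P2 drop S (P beats it: A:5>3 B:7>4 C:9>5)
P2 drop T (P beats it: A:5>4 B:7>2 C:9>0)
P1 drop B (C beats it: P:7>6 R:2>1)
P1→{A,C} P2→{P,R}

IESDS → P1:{A,C} P2:{P,R}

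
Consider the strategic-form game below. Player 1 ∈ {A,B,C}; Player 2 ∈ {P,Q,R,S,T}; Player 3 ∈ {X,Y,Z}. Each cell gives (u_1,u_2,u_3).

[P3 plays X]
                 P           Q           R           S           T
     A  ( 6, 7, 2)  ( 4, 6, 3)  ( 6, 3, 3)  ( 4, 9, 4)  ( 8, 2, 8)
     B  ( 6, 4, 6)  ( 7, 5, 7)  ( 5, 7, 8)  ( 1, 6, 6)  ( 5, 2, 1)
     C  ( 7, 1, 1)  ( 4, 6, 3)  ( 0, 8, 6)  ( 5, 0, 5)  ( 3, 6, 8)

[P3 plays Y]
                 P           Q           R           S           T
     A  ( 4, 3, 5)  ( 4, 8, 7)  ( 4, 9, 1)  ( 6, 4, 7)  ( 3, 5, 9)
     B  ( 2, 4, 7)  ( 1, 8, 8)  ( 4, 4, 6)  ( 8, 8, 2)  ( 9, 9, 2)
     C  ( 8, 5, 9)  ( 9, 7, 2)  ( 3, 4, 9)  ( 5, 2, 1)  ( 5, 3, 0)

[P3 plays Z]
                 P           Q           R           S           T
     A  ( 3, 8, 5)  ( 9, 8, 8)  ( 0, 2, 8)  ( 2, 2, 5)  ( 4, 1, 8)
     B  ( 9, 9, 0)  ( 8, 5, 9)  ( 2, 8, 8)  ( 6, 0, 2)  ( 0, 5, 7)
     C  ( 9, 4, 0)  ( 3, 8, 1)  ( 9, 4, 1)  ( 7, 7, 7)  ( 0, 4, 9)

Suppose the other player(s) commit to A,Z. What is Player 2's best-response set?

argmax u_2 = {P,Q}

u_2(P vs A,Z) = 8
u_2(Q vs A,Z) = 8
u_2(R vs A,Z) = 2
u_2(S vs A,Z) = 2
u_2(T vs A,Z) = 1
max payoff 8 at {P,Q}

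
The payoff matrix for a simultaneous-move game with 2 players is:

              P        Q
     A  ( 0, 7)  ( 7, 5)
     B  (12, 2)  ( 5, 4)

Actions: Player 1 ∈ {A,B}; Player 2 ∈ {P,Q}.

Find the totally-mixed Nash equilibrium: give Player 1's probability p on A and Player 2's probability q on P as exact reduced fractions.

P1 indiff ⇒ q·0+(1-q)·7 = q·12+(1-q)·5 ⇒ q(-12) = (1-q)(-2) ⇒ q = 1/7
P2 indiff ⇒ p·7+(1-p)·2 = p·5+(1-p)·4 ⇒ p(2) = (1-p)(2) ⇒ p = 1/2

P1 mixes 1/2 on A; P2 mixes 1/7 on P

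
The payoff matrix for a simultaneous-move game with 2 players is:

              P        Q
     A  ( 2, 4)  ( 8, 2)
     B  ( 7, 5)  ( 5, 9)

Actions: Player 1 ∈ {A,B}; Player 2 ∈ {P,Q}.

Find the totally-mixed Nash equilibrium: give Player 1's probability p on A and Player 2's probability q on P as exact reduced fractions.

P1 indiff ⇒ q·2+(1-q)·8 = q·7+(1-q)·5 ⇒ q(-5) = (1-q)(-3) ⇒ q = 3/8
P2 indiff ⇒ p·4+(1-p)·5 = p·2+(1-p)·9 ⇒ p(2) = (1-p)(4) ⇒ p = 2/3

(p,q) = (2/3, 3/8)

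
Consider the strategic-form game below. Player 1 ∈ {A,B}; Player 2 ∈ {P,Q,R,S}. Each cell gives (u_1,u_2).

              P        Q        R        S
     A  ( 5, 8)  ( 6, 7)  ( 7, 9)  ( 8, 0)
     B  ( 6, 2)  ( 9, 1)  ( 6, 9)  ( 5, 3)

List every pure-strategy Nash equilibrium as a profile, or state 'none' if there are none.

PSNE = {(A,R)}

(A,P): not NE [P1→B gives 6>5; P2→R gives 9>8]
(A,Q): not NE [P1→B gives 9>6; P2→R gives 9>7]
(A,R): NE
(A,S): not NE [P2→R gives 9>0]
(B,P): not NE [P2→R gives 9>2]
(B,Q): not NE [P2→R gives 9>1]
(B,R): not NE [P1→A gives 7>6]
(B,S): not NE [P1→A gives 8>5; P2→R gives 9>3]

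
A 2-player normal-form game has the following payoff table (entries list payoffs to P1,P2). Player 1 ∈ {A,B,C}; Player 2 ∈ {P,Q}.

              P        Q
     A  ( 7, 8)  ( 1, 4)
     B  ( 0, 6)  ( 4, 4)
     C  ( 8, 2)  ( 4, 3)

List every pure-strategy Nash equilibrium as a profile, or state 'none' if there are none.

PSNE = {(C,Q)}

(A,P): not NE [P1→C gives 8>7]
(A,Q): not NE [P1→C gives 4>1; P2→P gives 8>4]
(B,P): not NE [P1→C gives 8>0]
(B,Q): not NE [P2→P gives 6>4]
(C,P): not NE [P2→Q gives 3>2]
(C,Q): NE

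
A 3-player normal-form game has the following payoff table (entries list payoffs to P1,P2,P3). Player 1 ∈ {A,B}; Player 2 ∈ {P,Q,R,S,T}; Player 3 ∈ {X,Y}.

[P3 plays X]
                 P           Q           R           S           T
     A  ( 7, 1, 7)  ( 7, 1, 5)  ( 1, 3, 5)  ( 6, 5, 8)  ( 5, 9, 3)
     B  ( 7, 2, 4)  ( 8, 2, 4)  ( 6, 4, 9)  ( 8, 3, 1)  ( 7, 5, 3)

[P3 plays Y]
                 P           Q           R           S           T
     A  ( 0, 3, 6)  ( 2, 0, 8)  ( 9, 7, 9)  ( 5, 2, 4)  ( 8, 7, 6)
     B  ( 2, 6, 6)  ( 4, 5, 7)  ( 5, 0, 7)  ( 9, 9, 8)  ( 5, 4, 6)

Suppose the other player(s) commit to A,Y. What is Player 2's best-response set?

u_2(P vs A,Y) = 3
u_2(Q vs A,Y) = 0
u_2(R vs A,Y) = 7
u_2(S vs A,Y) = 2
u_2(T vs A,Y) = 7
max payoff 7 at {R,T}

argmax u_2 = {R,T}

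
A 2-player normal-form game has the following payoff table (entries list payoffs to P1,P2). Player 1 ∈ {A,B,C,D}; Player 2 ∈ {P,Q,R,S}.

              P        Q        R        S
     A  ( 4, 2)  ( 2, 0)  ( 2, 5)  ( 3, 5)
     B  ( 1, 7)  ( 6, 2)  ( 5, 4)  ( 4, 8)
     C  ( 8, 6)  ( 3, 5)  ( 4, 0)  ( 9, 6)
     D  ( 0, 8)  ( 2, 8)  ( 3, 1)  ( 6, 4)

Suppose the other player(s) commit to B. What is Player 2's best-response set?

u_2(P vs B) = 7
u_2(Q vs B) = 2
u_2(R vs B) = 4
u_2(S vs B) = 8
max payoff 8 at {S}

argmax u_2 = {S}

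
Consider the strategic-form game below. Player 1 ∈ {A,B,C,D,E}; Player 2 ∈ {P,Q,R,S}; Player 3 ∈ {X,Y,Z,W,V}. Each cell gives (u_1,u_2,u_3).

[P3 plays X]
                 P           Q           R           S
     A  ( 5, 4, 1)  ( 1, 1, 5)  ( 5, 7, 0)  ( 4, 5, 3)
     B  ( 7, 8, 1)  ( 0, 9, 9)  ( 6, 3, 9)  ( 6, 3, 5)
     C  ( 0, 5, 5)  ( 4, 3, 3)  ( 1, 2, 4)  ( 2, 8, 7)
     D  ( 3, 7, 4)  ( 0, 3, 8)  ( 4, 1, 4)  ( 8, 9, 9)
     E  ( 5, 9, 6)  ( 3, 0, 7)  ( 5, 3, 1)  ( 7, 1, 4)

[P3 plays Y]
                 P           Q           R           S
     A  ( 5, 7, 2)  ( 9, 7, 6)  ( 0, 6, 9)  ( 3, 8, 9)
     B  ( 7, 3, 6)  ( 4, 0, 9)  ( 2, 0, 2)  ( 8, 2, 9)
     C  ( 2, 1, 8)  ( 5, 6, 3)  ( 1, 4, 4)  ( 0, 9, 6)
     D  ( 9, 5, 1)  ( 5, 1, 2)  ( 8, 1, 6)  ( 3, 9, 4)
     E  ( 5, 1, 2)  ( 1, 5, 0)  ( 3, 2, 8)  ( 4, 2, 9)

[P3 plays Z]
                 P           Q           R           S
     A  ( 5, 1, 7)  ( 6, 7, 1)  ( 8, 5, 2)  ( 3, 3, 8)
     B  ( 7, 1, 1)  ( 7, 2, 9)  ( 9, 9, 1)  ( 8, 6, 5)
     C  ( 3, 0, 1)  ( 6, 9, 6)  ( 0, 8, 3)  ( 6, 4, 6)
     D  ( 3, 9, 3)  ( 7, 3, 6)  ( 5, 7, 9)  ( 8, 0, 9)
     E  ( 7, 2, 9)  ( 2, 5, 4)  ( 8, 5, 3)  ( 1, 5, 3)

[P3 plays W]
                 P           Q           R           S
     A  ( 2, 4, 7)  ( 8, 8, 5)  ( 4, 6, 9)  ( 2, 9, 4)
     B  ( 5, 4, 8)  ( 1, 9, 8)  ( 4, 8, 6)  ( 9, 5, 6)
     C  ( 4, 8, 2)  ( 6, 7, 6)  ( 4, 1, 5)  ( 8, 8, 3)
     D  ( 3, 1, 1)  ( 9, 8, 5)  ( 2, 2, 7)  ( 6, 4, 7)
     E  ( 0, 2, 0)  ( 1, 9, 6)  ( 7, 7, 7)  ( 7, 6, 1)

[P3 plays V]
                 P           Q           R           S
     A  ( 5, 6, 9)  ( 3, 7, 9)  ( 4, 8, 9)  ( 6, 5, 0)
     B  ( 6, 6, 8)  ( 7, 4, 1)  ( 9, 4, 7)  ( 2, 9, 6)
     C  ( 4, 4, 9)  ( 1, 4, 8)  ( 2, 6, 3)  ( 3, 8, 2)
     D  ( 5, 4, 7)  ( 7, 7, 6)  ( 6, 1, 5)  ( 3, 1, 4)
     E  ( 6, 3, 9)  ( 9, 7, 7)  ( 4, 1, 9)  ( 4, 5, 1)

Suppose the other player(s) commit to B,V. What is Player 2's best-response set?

u_2(P vs B,V) = 6
u_2(Q vs B,V) = 4
u_2(R vs B,V) = 4
u_2(S vs B,V) = 9
max payoff 9 at {S}

P2 best: {S}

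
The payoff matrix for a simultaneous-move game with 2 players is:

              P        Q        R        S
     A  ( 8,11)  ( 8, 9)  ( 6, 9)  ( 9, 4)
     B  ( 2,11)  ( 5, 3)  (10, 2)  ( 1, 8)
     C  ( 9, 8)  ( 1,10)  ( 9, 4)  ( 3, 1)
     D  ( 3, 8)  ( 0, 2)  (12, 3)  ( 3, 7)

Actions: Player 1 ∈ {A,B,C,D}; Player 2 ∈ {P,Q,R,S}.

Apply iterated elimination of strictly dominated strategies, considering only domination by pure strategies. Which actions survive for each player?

IESDS → P1:{A,C} P2:{P,Q}

P2 drop R (P beats it: A:11>9 B:11>2 C:8>4 D:8>3)
P1 drop B (A beats it: P:8>2 Q:8>5 S:9>1)
P1 drop D (A beats it: P:8>3 Q:8>0 S:9>3)
P2 drop S (P beats it: A:11>4 C:8>1)
P1→{A,C} P2→{P,Q}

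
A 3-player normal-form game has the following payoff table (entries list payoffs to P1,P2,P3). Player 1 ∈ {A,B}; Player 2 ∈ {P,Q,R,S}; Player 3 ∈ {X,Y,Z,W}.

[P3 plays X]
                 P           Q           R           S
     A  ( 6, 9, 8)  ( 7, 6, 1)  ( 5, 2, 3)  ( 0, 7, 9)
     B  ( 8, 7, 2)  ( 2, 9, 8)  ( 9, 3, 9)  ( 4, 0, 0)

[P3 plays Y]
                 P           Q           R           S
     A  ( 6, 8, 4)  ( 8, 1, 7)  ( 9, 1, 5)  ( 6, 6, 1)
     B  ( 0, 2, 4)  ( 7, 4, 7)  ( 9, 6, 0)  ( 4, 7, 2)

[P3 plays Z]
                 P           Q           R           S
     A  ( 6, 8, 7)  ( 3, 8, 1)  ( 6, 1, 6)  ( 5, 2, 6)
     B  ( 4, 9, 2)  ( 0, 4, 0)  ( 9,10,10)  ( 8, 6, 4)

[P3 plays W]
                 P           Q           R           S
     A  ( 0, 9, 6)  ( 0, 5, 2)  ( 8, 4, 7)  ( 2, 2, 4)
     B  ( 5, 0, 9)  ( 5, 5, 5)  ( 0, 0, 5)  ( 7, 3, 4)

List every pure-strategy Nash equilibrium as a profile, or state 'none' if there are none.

Nash profiles: (B,R,Z)

(A,P,X): not NE [P1→B gives 8>6]
(A,P,Y): not NE [P3→X gives 8>4]
(A,P,Z): not NE [P3→X gives 8>7]
(A,P,W): not NE [P1→B gives 5>0; P3→X gives 8>6]
(A,Q,X): not NE [P2→P gives 9>6; P3→Y gives 7>1]
(A,Q,Y): not NE [P2→P gives 8>1]
(A,Q,Z): not NE [P3→Y gives 7>1]
(A,Q,W): not NE [P1→B gives 5>0; P2→P gives 9>5; P3→Y gives 7>2]
(A,R,X): not NE [P1→B gives 9>5; P2→P gives 9>2; P3→W gives 7>3]
(A,R,Y): not NE [P2→P gives 8>1; P3→W gives 7>5]
(A,R,Z): not NE [P1→B gives 9>6; P2→Q gives 8>1; P3→W gives 7>6]
(A,R,W): not NE [P2→P gives 9>4]
(A,S,X): not NE [P1→B gives 4>0; P2→P gives 9>7]
(A,S,Y): not NE [P2→P gives 8>6; P3→X gives 9>1]
(A,S,Z): not NE [P1→B gives 8>5; P2→Q gives 8>2; P3→X gives 9>6]
(A,S,W): not NE [P1→B gives 7>2; P2→P gives 9>2; P3→X gives 9>4]
(B,P,X): not NE [P2→Q gives 9>7; P3→W gives 9>2]
(B,P,Y): not NE [P1→A gives 6>0; P2→S gives 7>2; P3→W gives 9>4]
(B,P,Z): not NE [P1→A gives 6>4; P2→R gives 10>9; P3→W gives 9>2]
(B,P,W): not NE [P2→Q gives 5>0]
(B,Q,X): not NE [P1→A gives 7>2]
(B,Q,Y): not NE [P1→A gives 8>7; P2→S gives 7>4; P3→X gives 8>7]
(B,Q,Z): not NE [P1→A gives 3>0; P2→R gives 10>4; P3→X gives 8>0]
(B,Q,W): not NE [P3→X gives 8>5]
(B,R,X): not NE [P2→Q gives 9>3; P3→Z gives 10>9]
(B,R,Y): not NE [P2→S gives 7>6; P3→Z gives 10>0]
(B,R,Z): NE
(B,R,W): not NE [P1→A gives 8>0; P2→Q gives 5>0; P3→Z gives 10>5]
(B,S,X): not NE [P2→Q gives 9>0; P3→W gives 4>0]
(B,S,Y): not NE [P1→A gives 6>4; P3→W gives 4>2]
(B,S,Z): not NE [P2→R gives 10>6]
(B,S,W): not NE [P2→Q gives 5>3]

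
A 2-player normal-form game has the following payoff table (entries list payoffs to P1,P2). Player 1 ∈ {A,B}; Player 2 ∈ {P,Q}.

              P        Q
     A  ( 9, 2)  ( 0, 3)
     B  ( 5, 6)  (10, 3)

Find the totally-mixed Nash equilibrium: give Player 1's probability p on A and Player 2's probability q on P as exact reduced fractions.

p=3/4, q=5/7

P1 indiff ⇒ q·9+(1-q)·0 = q·5+(1-q)·10 ⇒ q(4) = (1-q)(10) ⇒ q = 5/7
P2 indiff ⇒ p·2+(1-p)·6 = p·3+(1-p)·3 ⇒ p(-1) = (1-p)(-3) ⇒ p = 3/4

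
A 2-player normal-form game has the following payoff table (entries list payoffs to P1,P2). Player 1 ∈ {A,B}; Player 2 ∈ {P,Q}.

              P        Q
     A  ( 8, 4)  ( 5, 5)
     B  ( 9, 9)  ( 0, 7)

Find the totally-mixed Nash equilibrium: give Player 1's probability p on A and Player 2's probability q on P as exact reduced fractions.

P1 indiff ⇒ q·8+(1-q)·5 = q·9+(1-q)·0 ⇒ q(-1) = (1-q)(-5) ⇒ q = 5/6
P2 indiff ⇒ p·4+(1-p)·9 = p·5+(1-p)·7 ⇒ p(-1) = (1-p)(-2) ⇒ p = 2/3

P1 mixes 2/3 on A; P2 mixes 5/6 on P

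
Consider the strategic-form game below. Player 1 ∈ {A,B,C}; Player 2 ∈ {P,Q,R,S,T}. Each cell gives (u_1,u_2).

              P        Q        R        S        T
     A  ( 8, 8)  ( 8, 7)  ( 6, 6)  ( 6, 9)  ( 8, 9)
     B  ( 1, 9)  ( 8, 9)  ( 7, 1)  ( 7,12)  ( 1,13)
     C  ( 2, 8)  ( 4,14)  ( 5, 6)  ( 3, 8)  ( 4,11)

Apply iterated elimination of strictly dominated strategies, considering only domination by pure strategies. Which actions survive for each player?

IESDS → P1:{A,B} P2:{S,T}

P1 drop C (A beats it: P:8>2 Q:8>4 R:6>5 S:6>3 T:8>4)
P2 drop P (S beats it: A:9>8 B:12>9)
P2 drop Q (S beats it: A:9>7 B:12>9)
P2 drop R (S beats it: A:9>6 B:12>1)
P1→{A,B} P2→{S,T}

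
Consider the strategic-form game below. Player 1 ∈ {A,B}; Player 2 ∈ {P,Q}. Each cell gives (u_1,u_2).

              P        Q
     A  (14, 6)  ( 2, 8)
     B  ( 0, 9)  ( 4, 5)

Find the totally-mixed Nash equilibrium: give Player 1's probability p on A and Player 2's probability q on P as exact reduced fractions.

P1 indiff ⇒ q·14+(1-q)·2 = q·0+(1-q)·4 ⇒ q(14) = (1-q)(2) ⇒ q = 1/8
P2 indiff ⇒ p·6+(1-p)·9 = p·8+(1-p)·5 ⇒ p(-2) = (1-p)(-4) ⇒ p = 2/3

P1 mixes 2/3 on A; P2 mixes 1/8 on P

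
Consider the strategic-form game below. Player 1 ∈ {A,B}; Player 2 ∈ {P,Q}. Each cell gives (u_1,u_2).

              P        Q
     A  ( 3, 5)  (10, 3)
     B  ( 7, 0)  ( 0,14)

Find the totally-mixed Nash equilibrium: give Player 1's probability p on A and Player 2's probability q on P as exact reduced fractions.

P1 indiff ⇒ q·3+(1-q)·10 = q·7+(1-q)·0 ⇒ q(-4) = (1-q)(-10) ⇒ q = 5/7
P2 indiff ⇒ p·5+(1-p)·0 = p·3+(1-p)·14 ⇒ p(2) = (1-p)(14) ⇒ p = 7/8

p=7/8, q=5/7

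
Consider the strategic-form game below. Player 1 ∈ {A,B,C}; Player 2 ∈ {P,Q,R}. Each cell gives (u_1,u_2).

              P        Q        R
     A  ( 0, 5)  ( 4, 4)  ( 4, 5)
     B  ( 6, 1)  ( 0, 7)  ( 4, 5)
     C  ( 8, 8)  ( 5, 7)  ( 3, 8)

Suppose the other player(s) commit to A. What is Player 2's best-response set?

BR_2 = {P,R}

u_2(P vs A) = 5
u_2(Q vs A) = 4
u_2(R vs A) = 5
max payoff 5 at {P,R}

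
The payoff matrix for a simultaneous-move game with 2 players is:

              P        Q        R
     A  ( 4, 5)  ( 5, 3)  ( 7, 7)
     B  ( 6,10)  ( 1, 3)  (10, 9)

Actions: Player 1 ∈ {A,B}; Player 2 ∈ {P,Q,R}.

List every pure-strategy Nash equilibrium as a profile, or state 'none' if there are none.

PSNE = {(B,P)}

(A,P): not NE [P1→B gives 6>4; P2→R gives 7>5]
(A,Q): not NE [P2→R gives 7>3]
(A,R): not NE [P1→B gives 10>7]
(B,P): NE
(B,Q): not NE [P1→A gives 5>1; P2→P gives 10>3]
(B,R): not NE [P2→P gives 10>9]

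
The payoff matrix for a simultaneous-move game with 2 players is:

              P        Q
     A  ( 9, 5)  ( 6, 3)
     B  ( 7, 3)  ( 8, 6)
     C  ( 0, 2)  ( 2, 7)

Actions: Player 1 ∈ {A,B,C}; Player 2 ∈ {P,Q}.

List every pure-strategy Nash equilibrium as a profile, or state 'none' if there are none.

NE set: (A,P), (B,Q)

(A,P): NE
(A,Q): not NE [P1→B gives 8>6; P2→P gives 5>3]
(B,P): not NE [P1→A gives 9>7; P2→Q gives 6>3]
(B,Q): NE
(C,P): not NE [P1→A gives 9>0; P2→Q gives 7>2]
(C,Q): not NE [P1→B gives 8>2]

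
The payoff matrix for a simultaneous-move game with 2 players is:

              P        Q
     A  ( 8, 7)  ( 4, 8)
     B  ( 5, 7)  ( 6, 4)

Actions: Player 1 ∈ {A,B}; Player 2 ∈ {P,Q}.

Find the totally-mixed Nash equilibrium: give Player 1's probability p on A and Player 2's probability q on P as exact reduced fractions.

P1 mixes 3/4 on A; P2 mixes 2/5 on P

P1 indiff ⇒ q·8+(1-q)·4 = q·5+(1-q)·6 ⇒ q(3) = (1-q)(2) ⇒ q = 2/5
P2 indiff ⇒ p·7+(1-p)·7 = p·8+(1-p)·4 ⇒ p(-1) = (1-p)(-3) ⇒ p = 3/4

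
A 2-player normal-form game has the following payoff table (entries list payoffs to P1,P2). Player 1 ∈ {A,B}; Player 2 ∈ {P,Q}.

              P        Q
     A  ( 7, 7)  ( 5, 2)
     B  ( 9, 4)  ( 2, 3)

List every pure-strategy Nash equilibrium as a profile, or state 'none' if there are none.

PSNE = {(B,P)}

(A,P): not NE [P1→B gives 9>7]
(A,Q): not NE [P2→P gives 7>2]
(B,P): NE
(B,Q): not NE [P1→A gives 5>2; P2→P gives 4>3]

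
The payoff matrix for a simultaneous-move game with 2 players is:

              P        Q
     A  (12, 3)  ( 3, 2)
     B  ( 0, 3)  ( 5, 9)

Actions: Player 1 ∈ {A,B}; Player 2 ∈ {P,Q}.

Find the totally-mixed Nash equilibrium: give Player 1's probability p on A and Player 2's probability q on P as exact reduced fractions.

P1 indiff ⇒ q·12+(1-q)·3 = q·0+(1-q)·5 ⇒ q(12) = (1-q)(2) ⇒ q = 1/7
P2 indiff ⇒ p·3+(1-p)·3 = p·2+(1-p)·9 ⇒ p(1) = (1-p)(6) ⇒ p = 6/7

P1 mixes 6/7 on A; P2 mixes 1/7 on P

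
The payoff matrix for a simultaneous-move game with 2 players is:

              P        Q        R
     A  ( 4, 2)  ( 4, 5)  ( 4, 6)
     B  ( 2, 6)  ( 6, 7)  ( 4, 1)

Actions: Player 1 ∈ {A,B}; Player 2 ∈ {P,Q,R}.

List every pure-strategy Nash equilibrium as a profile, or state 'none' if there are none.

(A,P): not NE [P2→R gives 6>2]
(A,Q): not NE [P1→B gives 6>4; P2→R gives 6>5]
(A,R): NE
(B,P): not NE [P1→A gives 4>2; P2→Q gives 7>6]
(B,Q): NE
(B,R): not NE [P2→Q gives 7>1]

PSNE = {(A,R), (B,Q)}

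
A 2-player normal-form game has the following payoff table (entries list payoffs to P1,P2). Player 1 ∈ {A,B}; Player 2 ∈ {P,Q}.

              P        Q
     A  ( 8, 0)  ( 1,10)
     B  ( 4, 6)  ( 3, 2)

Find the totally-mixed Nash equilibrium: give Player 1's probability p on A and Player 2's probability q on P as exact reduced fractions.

p=2/7, q=1/3

P1 indiff ⇒ q·8+(1-q)·1 = q·4+(1-q)·3 ⇒ q(4) = (1-q)(2) ⇒ q = 1/3
P2 indiff ⇒ p·0+(1-p)·6 = p·10+(1-p)·2 ⇒ p(-10) = (1-p)(-4) ⇒ p = 2/7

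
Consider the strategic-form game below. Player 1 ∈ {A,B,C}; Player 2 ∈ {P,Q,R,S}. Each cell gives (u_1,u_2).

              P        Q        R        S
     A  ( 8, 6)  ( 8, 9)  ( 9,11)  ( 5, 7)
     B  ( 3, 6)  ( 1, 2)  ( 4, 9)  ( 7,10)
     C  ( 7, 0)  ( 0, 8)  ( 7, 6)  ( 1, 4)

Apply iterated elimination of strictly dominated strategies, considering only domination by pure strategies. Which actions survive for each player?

IESDS → P1:{A,B} P2:{R,S}

P1 drop C (A beats it: P:8>7 Q:8>0 R:9>7 S:5>1)
P2 drop P (R beats it: A:11>6 B:9>6)
P2 drop Q (R beats it: A:11>9 B:9>2)
P1→{A,B} P2→{R,S}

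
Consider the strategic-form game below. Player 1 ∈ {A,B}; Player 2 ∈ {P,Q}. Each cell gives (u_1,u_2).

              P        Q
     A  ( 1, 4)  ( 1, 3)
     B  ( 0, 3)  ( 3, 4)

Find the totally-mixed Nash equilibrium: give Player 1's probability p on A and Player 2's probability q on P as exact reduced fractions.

p=1/2, q=2/3

P1 indiff ⇒ q·1+(1-q)·1 = q·0+(1-q)·3 ⇒ q(1) = (1-q)(2) ⇒ q = 2/3
P2 indiff ⇒ p·4+(1-p)·3 = p·3+(1-p)·4 ⇒ p(1) = (1-p)(1) ⇒ p = 1/2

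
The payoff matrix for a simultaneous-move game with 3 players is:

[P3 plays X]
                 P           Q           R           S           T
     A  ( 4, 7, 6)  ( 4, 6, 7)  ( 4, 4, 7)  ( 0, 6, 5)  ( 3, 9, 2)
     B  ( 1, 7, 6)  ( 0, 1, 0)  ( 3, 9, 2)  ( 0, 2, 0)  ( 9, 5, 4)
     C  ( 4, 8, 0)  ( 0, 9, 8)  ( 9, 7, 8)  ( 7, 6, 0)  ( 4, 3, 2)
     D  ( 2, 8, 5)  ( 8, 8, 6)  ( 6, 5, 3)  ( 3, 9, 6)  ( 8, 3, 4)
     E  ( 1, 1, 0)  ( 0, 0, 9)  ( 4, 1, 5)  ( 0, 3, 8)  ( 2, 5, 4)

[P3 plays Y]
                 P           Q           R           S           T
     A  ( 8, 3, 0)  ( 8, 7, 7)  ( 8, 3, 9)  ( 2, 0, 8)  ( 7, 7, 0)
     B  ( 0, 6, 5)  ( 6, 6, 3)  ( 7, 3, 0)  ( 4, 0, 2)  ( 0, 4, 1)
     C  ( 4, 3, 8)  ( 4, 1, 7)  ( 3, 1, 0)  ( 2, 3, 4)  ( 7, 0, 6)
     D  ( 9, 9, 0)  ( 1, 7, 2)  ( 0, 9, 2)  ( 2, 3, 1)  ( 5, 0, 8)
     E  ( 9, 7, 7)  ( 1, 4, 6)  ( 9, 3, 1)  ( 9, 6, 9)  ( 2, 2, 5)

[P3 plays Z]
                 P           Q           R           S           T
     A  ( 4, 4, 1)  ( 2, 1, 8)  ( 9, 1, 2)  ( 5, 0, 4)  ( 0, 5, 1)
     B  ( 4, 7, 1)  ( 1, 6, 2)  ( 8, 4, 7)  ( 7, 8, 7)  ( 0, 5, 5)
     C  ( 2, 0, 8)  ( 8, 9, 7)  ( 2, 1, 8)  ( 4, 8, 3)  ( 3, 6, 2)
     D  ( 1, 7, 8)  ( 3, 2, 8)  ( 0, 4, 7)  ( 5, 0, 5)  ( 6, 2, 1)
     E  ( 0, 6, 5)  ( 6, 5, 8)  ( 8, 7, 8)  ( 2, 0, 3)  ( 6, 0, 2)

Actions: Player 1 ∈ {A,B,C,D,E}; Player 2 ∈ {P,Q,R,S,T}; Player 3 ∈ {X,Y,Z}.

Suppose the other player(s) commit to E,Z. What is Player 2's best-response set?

u_2(P vs E,Z) = 6
u_2(Q vs E,Z) = 5
u_2(R vs E,Z) = 7
u_2(S vs E,Z) = 0
u_2(T vs E,Z) = 0
max payoff 7 at {R}

BR_2 = {R}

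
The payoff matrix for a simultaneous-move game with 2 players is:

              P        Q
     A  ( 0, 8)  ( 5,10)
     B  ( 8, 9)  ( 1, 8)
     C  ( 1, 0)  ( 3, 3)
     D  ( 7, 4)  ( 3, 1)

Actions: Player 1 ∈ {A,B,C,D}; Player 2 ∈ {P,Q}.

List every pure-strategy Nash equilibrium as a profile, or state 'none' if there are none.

(A,P): not NE [P1→B gives 8>0; P2→Q gives 10>8]
(A,Q): NE
(B,P): NE
(B,Q): not NE [P1→A gives 5>1; P2→P gives 9>8]
(C,P): not NE [P1→B gives 8>1; P2→Q gives 3>0]
(C,Q): not NE [P1→A gives 5>3]
(D,P): not NE [P1→B gives 8>7]
(D,Q): not NE [P1→A gives 5>3; P2→P gives 4>1]

Nash profiles: (A,Q), (B,P)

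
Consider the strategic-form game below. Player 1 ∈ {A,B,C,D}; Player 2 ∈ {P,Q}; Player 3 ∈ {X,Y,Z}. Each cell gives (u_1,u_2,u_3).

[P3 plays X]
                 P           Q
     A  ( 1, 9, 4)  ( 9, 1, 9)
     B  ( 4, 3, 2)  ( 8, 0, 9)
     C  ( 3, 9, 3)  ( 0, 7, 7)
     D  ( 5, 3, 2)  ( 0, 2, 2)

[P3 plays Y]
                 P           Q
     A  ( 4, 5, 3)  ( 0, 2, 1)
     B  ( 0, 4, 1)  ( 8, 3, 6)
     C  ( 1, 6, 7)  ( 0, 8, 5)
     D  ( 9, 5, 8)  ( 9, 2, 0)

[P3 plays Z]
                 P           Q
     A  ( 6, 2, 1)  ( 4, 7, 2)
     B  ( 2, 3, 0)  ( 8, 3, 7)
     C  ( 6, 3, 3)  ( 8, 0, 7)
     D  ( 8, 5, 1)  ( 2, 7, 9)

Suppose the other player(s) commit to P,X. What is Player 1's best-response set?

BR_1 = {D}

u_1(A vs P,X) = 1
u_1(B vs P,X) = 4
u_1(C vs P,X) = 3
u_1(D vs P,X) = 5
max payoff 5 at {D}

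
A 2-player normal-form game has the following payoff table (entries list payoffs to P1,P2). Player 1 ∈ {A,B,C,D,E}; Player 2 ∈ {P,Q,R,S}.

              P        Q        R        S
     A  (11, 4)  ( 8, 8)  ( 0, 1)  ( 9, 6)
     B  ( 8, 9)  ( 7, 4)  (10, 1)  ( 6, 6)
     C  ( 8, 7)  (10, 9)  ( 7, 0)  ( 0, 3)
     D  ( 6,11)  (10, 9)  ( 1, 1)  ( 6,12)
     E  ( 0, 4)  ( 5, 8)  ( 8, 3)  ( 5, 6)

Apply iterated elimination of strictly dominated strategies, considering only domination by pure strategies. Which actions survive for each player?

P1 drop E (B beats it: P:8>0 Q:7>5 R:10>8 S:6>5)
P2 drop R (P beats it: A:4>1 B:9>1 C:7>0 D:11>1)
P1 drop B (A beats it: P:11>8 Q:8>7 S:9>6)
P1→{A,C,D} P2→{P,Q,S}

Survivors P1:{A,C,D} P2:{P,Q,S}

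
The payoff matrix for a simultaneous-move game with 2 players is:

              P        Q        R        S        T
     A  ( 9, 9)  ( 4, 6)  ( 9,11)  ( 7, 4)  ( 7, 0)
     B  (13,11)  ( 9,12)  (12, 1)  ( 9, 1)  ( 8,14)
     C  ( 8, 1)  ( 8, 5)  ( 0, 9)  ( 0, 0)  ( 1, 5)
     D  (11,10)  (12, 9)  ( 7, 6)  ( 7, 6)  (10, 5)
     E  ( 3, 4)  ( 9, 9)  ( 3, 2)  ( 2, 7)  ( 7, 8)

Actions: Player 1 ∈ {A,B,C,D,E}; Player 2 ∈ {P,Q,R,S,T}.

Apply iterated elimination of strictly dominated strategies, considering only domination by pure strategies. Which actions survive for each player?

P1 drop A (B beats it: P:13>9 Q:9>4 R:12>9 S:9>7 T:8>7)
P1 drop C (B beats it: P:13>8 Q:9>8 R:12>0 S:9>0 T:8>1)
P1 drop E (D beats it: P:11>3 Q:12>9 R:7>3 S:7>2 T:10>7)
P2 drop R (P beats it: B:11>1 D:10>6)
P2 drop S (P beats it: B:11>1 D:10>6)
P1→{B,D} P2→{P,Q,T}

Remaining: P1:{B,D} P2:{P,Q,T}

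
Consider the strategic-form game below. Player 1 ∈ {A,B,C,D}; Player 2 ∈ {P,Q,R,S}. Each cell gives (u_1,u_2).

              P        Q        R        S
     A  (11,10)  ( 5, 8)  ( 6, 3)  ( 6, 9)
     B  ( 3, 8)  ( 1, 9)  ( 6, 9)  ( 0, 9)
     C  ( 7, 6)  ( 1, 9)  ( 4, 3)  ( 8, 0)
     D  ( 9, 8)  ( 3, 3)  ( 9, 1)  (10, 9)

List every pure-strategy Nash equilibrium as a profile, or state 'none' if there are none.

(A,P): NE
(A,Q): not NE [P2→P gives 10>8]
(A,R): not NE [P1→D gives 9>6; P2→P gives 10>3]
(A,S): not NE [P1→D gives 10>6; P2→P gives 10>9]
(B,P): not NE [P1→A gives 11>3; P2→S gives 9>8]
(B,Q): not NE [P1→A gives 5>1]
(B,R): not NE [P1→D gives 9>6]
(B,S): not NE [P1→D gives 10>0]
(C,P): not NE [P1→A gives 11>7; P2→Q gives 9>6]
(C,Q): not NE [P1→A gives 5>1]
(C,R): not NE [P1→D gives 9>4; P2→Q gives 9>3]
(C,S): not NE [P1→D gives 10>8; P2→Q gives 9>0]
(D,P): not NE [P1→A gives 11>9; P2→S gives 9>8]
(D,Q): not NE [P1→A gives 5>3; P2→S gives 9>3]
(D,R): not NE [P2→S gives 9>1]
(D,S): NE

PSNE = {(A,P), (D,S)}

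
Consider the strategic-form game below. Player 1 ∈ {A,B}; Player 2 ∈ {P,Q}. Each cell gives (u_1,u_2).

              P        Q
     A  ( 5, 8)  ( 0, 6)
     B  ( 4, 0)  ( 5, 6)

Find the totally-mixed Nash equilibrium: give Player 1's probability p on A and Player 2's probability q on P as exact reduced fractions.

p=3/4, q=5/6

P1 indiff ⇒ q·5+(1-q)·0 = q·4+(1-q)·5 ⇒ q(1) = (1-q)(5) ⇒ q = 5/6
P2 indiff ⇒ p·8+(1-p)·0 = p·6+(1-p)·6 ⇒ p(2) = (1-p)(6) ⇒ p = 3/4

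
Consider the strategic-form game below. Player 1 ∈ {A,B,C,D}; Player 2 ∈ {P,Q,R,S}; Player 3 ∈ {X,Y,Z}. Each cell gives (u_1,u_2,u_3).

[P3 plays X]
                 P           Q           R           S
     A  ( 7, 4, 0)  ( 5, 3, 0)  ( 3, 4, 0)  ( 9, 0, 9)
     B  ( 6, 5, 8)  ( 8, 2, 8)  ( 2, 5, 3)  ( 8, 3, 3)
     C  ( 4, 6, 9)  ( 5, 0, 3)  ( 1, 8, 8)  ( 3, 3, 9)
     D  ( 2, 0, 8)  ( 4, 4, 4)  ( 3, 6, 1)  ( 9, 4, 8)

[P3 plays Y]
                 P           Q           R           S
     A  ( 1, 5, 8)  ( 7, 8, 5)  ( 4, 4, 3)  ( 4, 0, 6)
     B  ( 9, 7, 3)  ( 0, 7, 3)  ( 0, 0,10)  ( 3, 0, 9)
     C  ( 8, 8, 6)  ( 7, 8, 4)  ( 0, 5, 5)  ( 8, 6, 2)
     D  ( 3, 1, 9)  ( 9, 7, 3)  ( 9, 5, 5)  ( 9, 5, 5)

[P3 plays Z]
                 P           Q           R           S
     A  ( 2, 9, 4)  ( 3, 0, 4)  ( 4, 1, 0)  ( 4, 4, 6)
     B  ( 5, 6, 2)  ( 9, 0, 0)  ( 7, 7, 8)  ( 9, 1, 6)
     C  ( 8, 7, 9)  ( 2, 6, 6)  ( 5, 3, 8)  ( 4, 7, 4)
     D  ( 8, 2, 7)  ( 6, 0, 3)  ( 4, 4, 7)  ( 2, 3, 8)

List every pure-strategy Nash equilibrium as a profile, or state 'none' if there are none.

Nash profiles: (C,P,Z)

(A,P,X): not NE [P3→Y gives 8>0]
(A,P,Y): not NE [P1→B gives 9>1; P2→Q gives 8>5]
(A,P,Z): not NE [P1→D gives 8>2; P3→Y gives 8>4]
(A,Q,X): not NE [P1→B gives 8>5; P2→R gives 4>3; P3→Y gives 5>0]
(A,Q,Y): not NE [P1→D gives 9>7]
(A,Q,Z): not NE [P1→B gives 9>3; P2→P gives 9>0; P3→Y gives 5>4]
(A,R,X): not NE [P3→Y gives 3>0]
(A,R,Y): not NE [P1→D gives 9>4; P2→Q gives 8>4]
(A,R,Z): not NE [P1→B gives 7>4; P2→P gives 9>1; P3→Y gives 3>0]
(A,S,X): not NE [P2→R gives 4>0]
(A,S,Y): not NE [P1→D gives 9>4; P2→Q gives 8>0; P3→X gives 9>6]
(A,S,Z): not NE [P1→B gives 9>4; P2→P gives 9>4; P3→X gives 9>6]
(B,P,X): not NE [P1→A gives 7>6]
(B,P,Y): not NE [P3→X gives 8>3]
(B,P,Z): not NE [P1→D gives 8>5; P2→R gives 7>6; P3→X gives 8>2]
(B,Q,X): not NE [P2→R gives 5>2]
(B,Q,Y): not NE [P1→D gives 9>0; P3→X gives 8>3]
(B,Q,Z): not NE [P2→R gives 7>0; P3→X gives 8>0]
(B,R,X): not NE [P1→D gives 3>2; P3→Y gives 10>3]
(B,R,Y): not NE [P1→D gives 9>0; P2→Q gives 7>0]
(B,R,Z): not NE [P3→Y gives 10>8]
(B,S,X): not NE [P1→D gives 9>8; P2→R gives 5>3; P3→Y gives 9>3]
(B,S,Y): not NE [P1→D gives 9>3; P2→Q gives 7>0]
(B,S,Z): not NE [P2→R gives 7>1; P3→Y gives 9>6]
(C,P,X): not NE [P1→A gives 7>4; P2→R gives 8>6]
(C,P,Y): not NE [P1→B gives 9>8; P3→Z gives 9>6]
(C,P,Z): NE
(C,Q,X): not NE [P1→B gives 8>5; P2→R gives 8>0; P3→Z gives 6>3]
(C,Q,Y): not NE [P1→D gives 9>7; P3→Z gives 6>4]
(C,Q,Z): not NE [P1→B gives 9>2; P2→S gives 7>6]
(C,R,X): not NE [P1→D gives 3>1]
(C,R,Y): not NE [P1→D gives 9>0; P2→Q gives 8>5; P3→Z gives 8>5]
(C,R,Z): not NE [P1→B gives 7>5; P2→S gives 7>3]
(C,S,X): not NE [P1→D gives 9>3; P2→R gives 8>3]
(C,S,Y): not NE [P1→D gives 9>8; P2→Q gives 8>6; P3→X gives 9>2]
(C,S,Z): not NE [P1→B gives 9>4; P3→X gives 9>4]
(D,P,X): not NE [P1→A gives 7>2; P2→R gives 6>0; P3→Y gives 9>8]
(D,P,Y): not NE [P1→B gives 9>3; P2→Q gives 7>1]
(D,P,Z): not NE [P2→R gives 4>2; P3→Y gives 9>7]
(D,Q,X): not NE [P1→B gives 8>4; P2→R gives 6>4]
(D,Q,Y): not NE [P3→X gives 4>3]
(D,Q,Z): not NE [P1→B gives 9>6; P2→R gives 4>0; P3→X gives 4>3]
(D,R,X): not NE [P3→Z gives 7>1]
(D,R,Y): not NE [P2→Q gives 7>5; P3→Z gives 7>5]
(D,R,Z): not NE [P1→B gives 7>4]
(D,S,X): not NE [P2→R gives 6>4]
(D,S,Y): not NE [P2→Q gives 7>5; P3→Z gives 8>5]
(D,S,Z): not NE [P1→B gives 9>2; P2→R gives 4>3]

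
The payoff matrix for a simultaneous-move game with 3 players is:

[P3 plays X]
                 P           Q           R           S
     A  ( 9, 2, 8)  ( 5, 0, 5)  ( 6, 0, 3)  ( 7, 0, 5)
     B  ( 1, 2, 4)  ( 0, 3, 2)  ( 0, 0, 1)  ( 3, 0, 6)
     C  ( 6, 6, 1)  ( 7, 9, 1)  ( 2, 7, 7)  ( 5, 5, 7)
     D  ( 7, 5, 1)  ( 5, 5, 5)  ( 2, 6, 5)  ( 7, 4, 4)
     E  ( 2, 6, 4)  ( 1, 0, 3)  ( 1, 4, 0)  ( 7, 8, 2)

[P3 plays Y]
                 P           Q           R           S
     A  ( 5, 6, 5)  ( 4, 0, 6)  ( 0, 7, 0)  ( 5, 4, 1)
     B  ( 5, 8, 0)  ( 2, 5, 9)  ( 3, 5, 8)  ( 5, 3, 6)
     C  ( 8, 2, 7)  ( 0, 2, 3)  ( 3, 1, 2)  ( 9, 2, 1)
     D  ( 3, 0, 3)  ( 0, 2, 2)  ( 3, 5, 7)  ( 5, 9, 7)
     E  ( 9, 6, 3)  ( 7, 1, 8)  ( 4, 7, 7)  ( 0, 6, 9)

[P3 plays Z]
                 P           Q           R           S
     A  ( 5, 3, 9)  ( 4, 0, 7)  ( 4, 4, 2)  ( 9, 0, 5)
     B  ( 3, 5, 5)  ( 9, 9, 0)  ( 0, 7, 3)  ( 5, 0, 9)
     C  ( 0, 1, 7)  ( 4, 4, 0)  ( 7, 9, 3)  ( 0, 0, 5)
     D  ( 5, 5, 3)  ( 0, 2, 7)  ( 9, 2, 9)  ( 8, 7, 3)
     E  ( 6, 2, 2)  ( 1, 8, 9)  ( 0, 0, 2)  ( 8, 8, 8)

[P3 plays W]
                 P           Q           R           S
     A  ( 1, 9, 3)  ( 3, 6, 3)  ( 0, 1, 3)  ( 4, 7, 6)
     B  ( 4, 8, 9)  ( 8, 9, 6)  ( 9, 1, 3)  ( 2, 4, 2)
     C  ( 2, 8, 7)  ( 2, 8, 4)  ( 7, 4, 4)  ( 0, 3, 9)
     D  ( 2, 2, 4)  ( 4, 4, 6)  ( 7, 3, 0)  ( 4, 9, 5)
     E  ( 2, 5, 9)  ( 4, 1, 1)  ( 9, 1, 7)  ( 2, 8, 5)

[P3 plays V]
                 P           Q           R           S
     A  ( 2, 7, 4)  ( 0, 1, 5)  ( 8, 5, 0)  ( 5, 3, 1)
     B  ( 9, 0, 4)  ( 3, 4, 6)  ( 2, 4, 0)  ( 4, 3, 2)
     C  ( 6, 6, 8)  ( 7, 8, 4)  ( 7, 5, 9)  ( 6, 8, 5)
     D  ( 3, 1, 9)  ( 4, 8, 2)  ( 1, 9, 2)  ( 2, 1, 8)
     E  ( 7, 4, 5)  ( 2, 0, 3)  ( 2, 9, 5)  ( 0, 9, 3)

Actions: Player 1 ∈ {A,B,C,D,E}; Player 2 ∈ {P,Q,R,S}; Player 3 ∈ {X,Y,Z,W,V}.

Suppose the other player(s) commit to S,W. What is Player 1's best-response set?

u_1(A vs S,W) = 4
u_1(B vs S,W) = 2
u_1(C vs S,W) = 0
u_1(D vs S,W) = 4
u_1(E vs S,W) = 2
max payoff 4 at {A,D}

argmax u_1 = {A,D}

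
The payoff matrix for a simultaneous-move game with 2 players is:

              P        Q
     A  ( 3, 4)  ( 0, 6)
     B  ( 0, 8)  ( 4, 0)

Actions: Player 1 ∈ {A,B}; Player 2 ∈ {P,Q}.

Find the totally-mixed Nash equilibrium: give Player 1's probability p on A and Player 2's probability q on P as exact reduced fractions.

(p,q) = (4/5, 4/7)

P1 indiff ⇒ q·3+(1-q)·0 = q·0+(1-q)·4 ⇒ q(3) = (1-q)(4) ⇒ q = 4/7
P2 indiff ⇒ p·4+(1-p)·8 = p·6+(1-p)·0 ⇒ p(-2) = (1-p)(-8) ⇒ p = 4/5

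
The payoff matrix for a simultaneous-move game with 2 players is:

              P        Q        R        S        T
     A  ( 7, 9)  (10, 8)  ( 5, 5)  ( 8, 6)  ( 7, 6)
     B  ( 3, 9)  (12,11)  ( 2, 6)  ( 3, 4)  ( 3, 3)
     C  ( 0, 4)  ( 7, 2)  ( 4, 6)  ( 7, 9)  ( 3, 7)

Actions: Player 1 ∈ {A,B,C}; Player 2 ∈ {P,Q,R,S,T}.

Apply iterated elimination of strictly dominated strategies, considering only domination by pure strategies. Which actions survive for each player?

IESDS → P1:{A,B} P2:{P,Q}

P1 drop C (A beats it: P:7>0 Q:10>7 R:5>4 S:8>7 T:7>3)
P2 drop R (P beats it: A:9>5 B:9>6)
P2 drop S (P beats it: A:9>6 B:9>4)
P2 drop T (P beats it: A:9>6 B:9>3)
P1→{A,B} P2→{P,Q}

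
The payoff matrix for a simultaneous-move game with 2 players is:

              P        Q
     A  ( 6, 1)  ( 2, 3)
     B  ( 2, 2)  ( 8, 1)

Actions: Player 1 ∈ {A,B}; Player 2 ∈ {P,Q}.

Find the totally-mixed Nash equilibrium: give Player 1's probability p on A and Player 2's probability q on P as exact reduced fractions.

p=1/3, q=3/5

P1 indiff ⇒ q·6+(1-q)·2 = q·2+(1-q)·8 ⇒ q(4) = (1-q)(6) ⇒ q = 3/5
P2 indiff ⇒ p·1+(1-p)·2 = p·3+(1-p)·1 ⇒ p(-2) = (1-p)(-1) ⇒ p = 1/3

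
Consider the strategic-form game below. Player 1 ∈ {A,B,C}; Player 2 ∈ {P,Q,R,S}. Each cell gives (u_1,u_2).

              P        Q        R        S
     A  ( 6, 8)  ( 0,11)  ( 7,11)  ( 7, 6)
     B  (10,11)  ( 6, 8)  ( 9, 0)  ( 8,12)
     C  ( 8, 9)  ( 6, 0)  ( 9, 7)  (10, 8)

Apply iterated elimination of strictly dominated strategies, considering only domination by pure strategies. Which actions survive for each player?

Survivors P1:{B,C} P2:{P,S}

P1 drop A (B beats it: P:10>6 Q:6>0 R:9>7 S:8>7)
P2 drop Q (P beats it: B:11>8 C:9>0)
P2 drop R (P beats it: B:11>0 C:9>7)
P1→{B,C} P2→{P,S}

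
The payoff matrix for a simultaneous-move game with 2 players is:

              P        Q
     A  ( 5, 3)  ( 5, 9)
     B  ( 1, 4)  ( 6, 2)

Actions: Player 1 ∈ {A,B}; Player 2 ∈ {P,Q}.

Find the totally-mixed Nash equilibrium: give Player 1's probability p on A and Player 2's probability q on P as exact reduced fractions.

P1 mixes 1/4 on A; P2 mixes 1/5 on P

P1 indiff ⇒ q·5+(1-q)·5 = q·1+(1-q)·6 ⇒ q(4) = (1-q)(1) ⇒ q = 1/5
P2 indiff ⇒ p·3+(1-p)·4 = p·9+(1-p)·2 ⇒ p(-6) = (1-p)(-2) ⇒ p = 1/4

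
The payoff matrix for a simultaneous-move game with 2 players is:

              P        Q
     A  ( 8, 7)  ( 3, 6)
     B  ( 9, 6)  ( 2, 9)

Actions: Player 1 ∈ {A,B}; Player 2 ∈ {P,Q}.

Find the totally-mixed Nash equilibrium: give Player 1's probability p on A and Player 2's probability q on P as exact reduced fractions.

P1 indiff ⇒ q·8+(1-q)·3 = q·9+(1-q)·2 ⇒ q(-1) = (1-q)(-1) ⇒ q = 1/2
P2 indiff ⇒ p·7+(1-p)·6 = p·6+(1-p)·9 ⇒ p(1) = (1-p)(3) ⇒ p = 3/4

p=3/4, q=1/2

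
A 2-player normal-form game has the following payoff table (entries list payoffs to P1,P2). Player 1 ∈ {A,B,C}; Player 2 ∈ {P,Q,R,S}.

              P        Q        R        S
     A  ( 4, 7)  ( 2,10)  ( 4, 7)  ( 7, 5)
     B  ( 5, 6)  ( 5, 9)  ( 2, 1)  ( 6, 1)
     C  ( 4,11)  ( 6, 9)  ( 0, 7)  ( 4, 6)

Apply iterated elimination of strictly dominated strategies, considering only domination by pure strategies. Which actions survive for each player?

P2 drop R (Q beats it: A:10>7 B:9>1 C:9>7)
P2 drop S (P beats it: A:7>5 B:6>1 C:11>6)
P1 drop A (B beats it: P:5>4 Q:5>2)
P1→{B,C} P2→{P,Q}

Survivors P1:{B,C} P2:{P,Q}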